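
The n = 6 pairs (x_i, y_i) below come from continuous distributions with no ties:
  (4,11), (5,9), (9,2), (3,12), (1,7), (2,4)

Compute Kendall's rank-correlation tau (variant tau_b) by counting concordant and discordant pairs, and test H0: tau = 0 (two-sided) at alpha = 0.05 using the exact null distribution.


Step 1: Enumerate the 15 unordered pairs (i,j) with i<j and classify each by sign(x_j-x_i) * sign(y_j-y_i).
  (1,2):dx=+1,dy=-2->D; (1,3):dx=+5,dy=-9->D; (1,4):dx=-1,dy=+1->D; (1,5):dx=-3,dy=-4->C
  (1,6):dx=-2,dy=-7->C; (2,3):dx=+4,dy=-7->D; (2,4):dx=-2,dy=+3->D; (2,5):dx=-4,dy=-2->C
  (2,6):dx=-3,dy=-5->C; (3,4):dx=-6,dy=+10->D; (3,5):dx=-8,dy=+5->D; (3,6):dx=-7,dy=+2->D
  (4,5):dx=-2,dy=-5->C; (4,6):dx=-1,dy=-8->C; (5,6):dx=+1,dy=-3->D
Step 2: C = 6, D = 9, total pairs = 15.
Step 3: tau = (C - D)/(n(n-1)/2) = (6 - 9)/15 = -0.200000.
Step 4: Exact two-sided p-value (enumerate n! = 720 permutations of y under H0): p = 0.719444.
Step 5: alpha = 0.05. fail to reject H0.

tau_b = -0.2000 (C=6, D=9), p = 0.719444, fail to reject H0.


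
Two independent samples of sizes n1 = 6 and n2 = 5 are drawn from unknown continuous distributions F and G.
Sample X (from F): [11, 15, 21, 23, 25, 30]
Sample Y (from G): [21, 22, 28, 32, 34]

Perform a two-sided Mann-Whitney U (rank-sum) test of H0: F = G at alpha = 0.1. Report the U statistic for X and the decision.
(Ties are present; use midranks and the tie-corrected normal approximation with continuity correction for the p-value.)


Step 1: Combine and sort all 11 observations; assign midranks.
sorted (value, group): (11,X), (15,X), (21,X), (21,Y), (22,Y), (23,X), (25,X), (28,Y), (30,X), (32,Y), (34,Y)
ranks: 11->1, 15->2, 21->3.5, 21->3.5, 22->5, 23->6, 25->7, 28->8, 30->9, 32->10, 34->11
Step 2: Rank sum for X: R1 = 1 + 2 + 3.5 + 6 + 7 + 9 = 28.5.
Step 3: U_X = R1 - n1(n1+1)/2 = 28.5 - 6*7/2 = 28.5 - 21 = 7.5.
       U_Y = n1*n2 - U_X = 30 - 7.5 = 22.5.
Step 4: Ties are present, so use the tie-corrected normal approximation (with continuity correction) for the p-value.
Step 5: p-value = 0.200217; compare to alpha = 0.1. fail to reject H0.

U_X = 7.5, p = 0.200217, fail to reject H0 at alpha = 0.1.


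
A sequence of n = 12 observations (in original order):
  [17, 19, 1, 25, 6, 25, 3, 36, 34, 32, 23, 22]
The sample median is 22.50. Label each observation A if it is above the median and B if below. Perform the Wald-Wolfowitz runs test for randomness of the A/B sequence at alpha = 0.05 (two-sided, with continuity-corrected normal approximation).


Step 1: Compute median = 22.50; label A = above, B = below.
Labels in order: BBBABABAAAAB  (n_A = 6, n_B = 6)
Step 2: Count runs R = 7.
Step 3: Under H0 (random ordering), E[R] = 2*n_A*n_B/(n_A+n_B) + 1 = 2*6*6/12 + 1 = 7.0000.
        Var[R] = 2*n_A*n_B*(2*n_A*n_B - n_A - n_B) / ((n_A+n_B)^2 * (n_A+n_B-1)) = 4320/1584 = 2.7273.
        SD[R] = 1.6514.
Step 4: R = E[R], so z = 0 with no continuity correction.
Step 5: Two-sided p-value via normal approximation = 2*(1 - Phi(|z|)) = 1.000000.
Step 6: alpha = 0.05. fail to reject H0.

R = 7, z = 0.0000, p = 1.000000, fail to reject H0.


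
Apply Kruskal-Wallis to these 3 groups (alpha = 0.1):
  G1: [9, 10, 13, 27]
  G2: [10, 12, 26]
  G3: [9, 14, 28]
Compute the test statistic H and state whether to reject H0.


Step 1: Combine all N = 10 observations and assign midranks.
sorted (value, group, rank): (9,G1,1.5), (9,G3,1.5), (10,G1,3.5), (10,G2,3.5), (12,G2,5), (13,G1,6), (14,G3,7), (26,G2,8), (27,G1,9), (28,G3,10)
Step 2: Sum ranks within each group.
R_1 = 20 (n_1 = 4)
R_2 = 16.5 (n_2 = 3)
R_3 = 18.5 (n_3 = 3)
Step 3: H = 12/(N(N+1)) * sum(R_i^2/n_i) - 3(N+1)
     = 12/(10*11) * (20^2/4 + 16.5^2/3 + 18.5^2/3) - 3*11
     = 0.109091 * 304.833 - 33
     = 0.254545.
Step 4: Ties present; correction factor C = 1 - 12/(10^3 - 10) = 0.987879. Corrected H = 0.254545 / 0.987879 = 0.257669.
Step 5: Under H0, H ~ chi^2(2); p-value = 0.879120.
Step 6: alpha = 0.1. fail to reject H0.

H = 0.2577, df = 2, p = 0.879120, fail to reject H0.


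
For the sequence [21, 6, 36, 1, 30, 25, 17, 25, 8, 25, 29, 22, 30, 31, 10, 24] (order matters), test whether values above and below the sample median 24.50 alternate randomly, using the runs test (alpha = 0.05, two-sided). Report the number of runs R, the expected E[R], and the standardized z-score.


Step 1: Compute median = 24.50; label A = above, B = below.
Labels in order: BBABAABABAABAABB  (n_A = 8, n_B = 8)
Step 2: Count runs R = 11.
Step 3: Under H0 (random ordering), E[R] = 2*n_A*n_B/(n_A+n_B) + 1 = 2*8*8/16 + 1 = 9.0000.
        Var[R] = 2*n_A*n_B*(2*n_A*n_B - n_A - n_B) / ((n_A+n_B)^2 * (n_A+n_B-1)) = 14336/3840 = 3.7333.
        SD[R] = 1.9322.
Step 4: Continuity-corrected z = (R - 0.5 - E[R]) / SD[R] = (11 - 0.5 - 9.0000) / 1.9322 = 0.7763.
Step 5: Two-sided p-value via normal approximation = 2*(1 - Phi(|z|)) = 0.437558.
Step 6: alpha = 0.05. fail to reject H0.

R = 11, z = 0.7763, p = 0.437558, fail to reject H0.


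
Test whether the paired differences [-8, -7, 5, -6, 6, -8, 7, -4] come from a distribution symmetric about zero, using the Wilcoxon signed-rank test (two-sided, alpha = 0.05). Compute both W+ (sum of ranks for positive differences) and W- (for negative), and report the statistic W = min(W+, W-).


Step 1: Drop any zero differences (none here) and take |d_i|.
|d| = [8, 7, 5, 6, 6, 8, 7, 4]
Step 2: Midrank |d_i| (ties get averaged ranks).
ranks: |8|->7.5, |7|->5.5, |5|->2, |6|->3.5, |6|->3.5, |8|->7.5, |7|->5.5, |4|->1
Step 3: Attach original signs; sum ranks with positive sign and with negative sign.
W+ = 2 + 3.5 + 5.5 = 11
W- = 7.5 + 5.5 + 3.5 + 7.5 + 1 = 25
(Check: W+ + W- = 36 should equal n(n+1)/2 = 36.)
Step 4: Test statistic W = min(W+, W-) = 11.
Step 5: Ties in |d|, so use the tie-corrected normal approximation.
        E[W] = n(n+1)/4 = 8*9/4 = 18.
        Tie groups: |d|=6 (t=2), |d|=7 (t=2), |d|=8 (t=2); sum(t^3 - t) = 18.
        Var[W] = n(n+1)(2n+1)/24 - sum(t^3-t)/48 = 1224/24 - 18/48 = 50.625.
        z = (W - E[W]) / sqrt(Var[W]) = (11 - 18) / 7.1151 = -0.9838.
        Two-sided p = 2*Phi(z) = 0.325204.
Step 6: alpha = 0.05. fail to reject H0.

W+ = 11, W- = 25, W = min = 11, p = 0.325204, fail to reject H0.


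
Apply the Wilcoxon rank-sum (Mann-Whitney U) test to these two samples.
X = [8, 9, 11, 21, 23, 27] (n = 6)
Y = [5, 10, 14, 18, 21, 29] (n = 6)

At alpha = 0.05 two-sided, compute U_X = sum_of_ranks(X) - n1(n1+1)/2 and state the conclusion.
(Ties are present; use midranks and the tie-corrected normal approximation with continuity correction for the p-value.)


Step 1: Combine and sort all 12 observations; assign midranks.
sorted (value, group): (5,Y), (8,X), (9,X), (10,Y), (11,X), (14,Y), (18,Y), (21,X), (21,Y), (23,X), (27,X), (29,Y)
ranks: 5->1, 8->2, 9->3, 10->4, 11->5, 14->6, 18->7, 21->8.5, 21->8.5, 23->10, 27->11, 29->12
Step 2: Rank sum for X: R1 = 2 + 3 + 5 + 8.5 + 10 + 11 = 39.5.
Step 3: U_X = R1 - n1(n1+1)/2 = 39.5 - 6*7/2 = 39.5 - 21 = 18.5.
       U_Y = n1*n2 - U_X = 36 - 18.5 = 17.5.
Step 4: Ties are present, so use the tie-corrected normal approximation (with continuity correction) for the p-value.
Step 5: p-value = 1.000000; compare to alpha = 0.05. fail to reject H0.

U_X = 18.5, p = 1.000000, fail to reject H0 at alpha = 0.05.


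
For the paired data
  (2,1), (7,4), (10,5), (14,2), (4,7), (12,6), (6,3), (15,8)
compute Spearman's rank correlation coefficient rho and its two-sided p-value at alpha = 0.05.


Step 1: Rank x and y separately (midranks; no ties here).
rank(x): 2->1, 7->4, 10->5, 14->7, 4->2, 12->6, 6->3, 15->8
rank(y): 1->1, 4->4, 5->5, 2->2, 7->7, 6->6, 3->3, 8->8
Step 2: d_i = R_x(i) - R_y(i); compute d_i^2.
  (1-1)^2=0, (4-4)^2=0, (5-5)^2=0, (7-2)^2=25, (2-7)^2=25, (6-6)^2=0, (3-3)^2=0, (8-8)^2=0
sum(d^2) = 50.
Step 3: rho = 1 - 6*50 / (8*(8^2 - 1)) = 1 - 300/504 = 0.404762.
Step 4: Under H0, t = rho * sqrt((n-2)/(1-rho^2)) = 1.0842 ~ t(6).
Step 5: Two-sided p-value from the t-distribution with 6 df = 0.319889.
Step 6: alpha = 0.05. fail to reject H0.

rho = 0.4048, p = 0.319889, fail to reject H0 at alpha = 0.05.


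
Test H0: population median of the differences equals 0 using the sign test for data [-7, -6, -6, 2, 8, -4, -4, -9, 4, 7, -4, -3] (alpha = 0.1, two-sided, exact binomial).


Step 1: Discard zero differences. Original n = 12; n_eff = number of nonzero differences = 12.
Nonzero differences (with sign): -7, -6, -6, +2, +8, -4, -4, -9, +4, +7, -4, -3
Step 2: Count signs: positive = 4, negative = 8.
Step 3: Under H0: P(positive) = 0.5, so the number of positives S ~ Bin(12, 0.5).
Step 4: Two-sided exact p-value = sum of Bin(12,0.5) probabilities at or below the observed probability = 0.387695.
Step 5: alpha = 0.1. fail to reject H0.

n_eff = 12, pos = 4, neg = 8, p = 0.387695, fail to reject H0.


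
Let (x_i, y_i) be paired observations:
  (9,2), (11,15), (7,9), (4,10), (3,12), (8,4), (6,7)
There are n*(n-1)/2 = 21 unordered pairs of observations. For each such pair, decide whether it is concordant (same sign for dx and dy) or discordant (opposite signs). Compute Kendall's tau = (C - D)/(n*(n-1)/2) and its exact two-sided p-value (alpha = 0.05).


Step 1: Enumerate the 21 unordered pairs (i,j) with i<j and classify each by sign(x_j-x_i) * sign(y_j-y_i).
  (1,2):dx=+2,dy=+13->C; (1,3):dx=-2,dy=+7->D; (1,4):dx=-5,dy=+8->D; (1,5):dx=-6,dy=+10->D
  (1,6):dx=-1,dy=+2->D; (1,7):dx=-3,dy=+5->D; (2,3):dx=-4,dy=-6->C; (2,4):dx=-7,dy=-5->C
  (2,5):dx=-8,dy=-3->C; (2,6):dx=-3,dy=-11->C; (2,7):dx=-5,dy=-8->C; (3,4):dx=-3,dy=+1->D
  (3,5):dx=-4,dy=+3->D; (3,6):dx=+1,dy=-5->D; (3,7):dx=-1,dy=-2->C; (4,5):dx=-1,dy=+2->D
  (4,6):dx=+4,dy=-6->D; (4,7):dx=+2,dy=-3->D; (5,6):dx=+5,dy=-8->D; (5,7):dx=+3,dy=-5->D
  (6,7):dx=-2,dy=+3->D
Step 2: C = 7, D = 14, total pairs = 21.
Step 3: tau = (C - D)/(n(n-1)/2) = (7 - 14)/21 = -0.333333.
Step 4: Exact two-sided p-value (enumerate n! = 5040 permutations of y under H0): p = 0.381349.
Step 5: alpha = 0.05. fail to reject H0.

tau_b = -0.3333 (C=7, D=14), p = 0.381349, fail to reject H0.


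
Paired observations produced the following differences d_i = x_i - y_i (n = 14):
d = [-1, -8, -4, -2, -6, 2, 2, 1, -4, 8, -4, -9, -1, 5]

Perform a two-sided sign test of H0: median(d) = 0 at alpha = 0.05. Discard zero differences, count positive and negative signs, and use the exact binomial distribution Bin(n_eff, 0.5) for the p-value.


Step 1: Discard zero differences. Original n = 14; n_eff = number of nonzero differences = 14.
Nonzero differences (with sign): -1, -8, -4, -2, -6, +2, +2, +1, -4, +8, -4, -9, -1, +5
Step 2: Count signs: positive = 5, negative = 9.
Step 3: Under H0: P(positive) = 0.5, so the number of positives S ~ Bin(14, 0.5).
Step 4: Two-sided exact p-value = sum of Bin(14,0.5) probabilities at or below the observed probability = 0.423950.
Step 5: alpha = 0.05. fail to reject H0.

n_eff = 14, pos = 5, neg = 9, p = 0.423950, fail to reject H0.


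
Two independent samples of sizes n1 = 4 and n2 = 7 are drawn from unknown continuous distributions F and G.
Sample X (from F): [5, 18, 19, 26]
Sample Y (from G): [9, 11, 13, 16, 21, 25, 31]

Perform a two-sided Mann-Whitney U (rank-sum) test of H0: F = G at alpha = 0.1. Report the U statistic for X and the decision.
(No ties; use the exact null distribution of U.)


Step 1: Combine and sort all 11 observations; assign midranks.
sorted (value, group): (5,X), (9,Y), (11,Y), (13,Y), (16,Y), (18,X), (19,X), (21,Y), (25,Y), (26,X), (31,Y)
ranks: 5->1, 9->2, 11->3, 13->4, 16->5, 18->6, 19->7, 21->8, 25->9, 26->10, 31->11
Step 2: Rank sum for X: R1 = 1 + 6 + 7 + 10 = 24.
Step 3: U_X = R1 - n1(n1+1)/2 = 24 - 4*5/2 = 24 - 10 = 14.
       U_Y = n1*n2 - U_X = 28 - 14 = 14.
Step 4: No ties, so the exact null distribution of U (based on enumerating the C(11,4) = 330 equally likely rank assignments) gives the two-sided p-value.
Step 5: p-value = 1.000000; compare to alpha = 0.1. fail to reject H0.

U_X = 14, p = 1.000000, fail to reject H0 at alpha = 0.1.


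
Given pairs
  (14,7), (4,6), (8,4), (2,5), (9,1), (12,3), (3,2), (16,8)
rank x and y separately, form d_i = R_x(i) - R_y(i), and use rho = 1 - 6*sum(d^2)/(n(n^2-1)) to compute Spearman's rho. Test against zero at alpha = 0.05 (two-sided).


Step 1: Rank x and y separately (midranks; no ties here).
rank(x): 14->7, 4->3, 8->4, 2->1, 9->5, 12->6, 3->2, 16->8
rank(y): 7->7, 6->6, 4->4, 5->5, 1->1, 3->3, 2->2, 8->8
Step 2: d_i = R_x(i) - R_y(i); compute d_i^2.
  (7-7)^2=0, (3-6)^2=9, (4-4)^2=0, (1-5)^2=16, (5-1)^2=16, (6-3)^2=9, (2-2)^2=0, (8-8)^2=0
sum(d^2) = 50.
Step 3: rho = 1 - 6*50 / (8*(8^2 - 1)) = 1 - 300/504 = 0.404762.
Step 4: Under H0, t = rho * sqrt((n-2)/(1-rho^2)) = 1.0842 ~ t(6).
Step 5: Two-sided p-value from the t-distribution with 6 df = 0.319889.
Step 6: alpha = 0.05. fail to reject H0.

rho = 0.4048, p = 0.319889, fail to reject H0 at alpha = 0.05.


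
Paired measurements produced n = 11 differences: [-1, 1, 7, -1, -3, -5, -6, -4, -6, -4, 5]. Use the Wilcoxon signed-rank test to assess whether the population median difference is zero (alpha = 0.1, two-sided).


Step 1: Drop any zero differences (none here) and take |d_i|.
|d| = [1, 1, 7, 1, 3, 5, 6, 4, 6, 4, 5]
Step 2: Midrank |d_i| (ties get averaged ranks).
ranks: |1|->2, |1|->2, |7|->11, |1|->2, |3|->4, |5|->7.5, |6|->9.5, |4|->5.5, |6|->9.5, |4|->5.5, |5|->7.5
Step 3: Attach original signs; sum ranks with positive sign and with negative sign.
W+ = 2 + 11 + 7.5 = 20.5
W- = 2 + 2 + 4 + 7.5 + 9.5 + 5.5 + 9.5 + 5.5 = 45.5
(Check: W+ + W- = 66 should equal n(n+1)/2 = 66.)
Step 4: Test statistic W = min(W+, W-) = 20.5.
Step 5: Ties in |d|, so use the tie-corrected normal approximation.
        E[W] = n(n+1)/4 = 11*12/4 = 33.
        Tie groups: |d|=1 (t=3), |d|=4 (t=2), |d|=5 (t=2), |d|=6 (t=2); sum(t^3 - t) = 42.
        Var[W] = n(n+1)(2n+1)/24 - sum(t^3-t)/48 = 3036/24 - 42/48 = 125.625.
        z = (W - E[W]) / sqrt(Var[W]) = (20.5 - 33) / 11.2083 = -1.1152.
        Two-sided p = 2*Phi(z) = 0.264744.
Step 6: alpha = 0.1. fail to reject H0.

W+ = 20.5, W- = 45.5, W = min = 20.5, p = 0.264744, fail to reject H0.


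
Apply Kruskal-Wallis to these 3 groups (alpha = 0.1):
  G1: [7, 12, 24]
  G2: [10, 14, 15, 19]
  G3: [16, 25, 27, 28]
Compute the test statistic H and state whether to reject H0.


Step 1: Combine all N = 11 observations and assign midranks.
sorted (value, group, rank): (7,G1,1), (10,G2,2), (12,G1,3), (14,G2,4), (15,G2,5), (16,G3,6), (19,G2,7), (24,G1,8), (25,G3,9), (27,G3,10), (28,G3,11)
Step 2: Sum ranks within each group.
R_1 = 12 (n_1 = 3)
R_2 = 18 (n_2 = 4)
R_3 = 36 (n_3 = 4)
Step 3: H = 12/(N(N+1)) * sum(R_i^2/n_i) - 3(N+1)
     = 12/(11*12) * (12^2/3 + 18^2/4 + 36^2/4) - 3*12
     = 0.090909 * 453 - 36
     = 5.181818.
Step 4: No ties, so H is used without correction.
Step 5: Under H0, H ~ chi^2(2); p-value = 0.074952.
Step 6: alpha = 0.1. reject H0.

H = 5.1818, df = 2, p = 0.074952, reject H0.


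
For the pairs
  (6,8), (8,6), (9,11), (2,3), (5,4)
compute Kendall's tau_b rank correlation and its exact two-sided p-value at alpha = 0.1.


Step 1: Enumerate the 10 unordered pairs (i,j) with i<j and classify each by sign(x_j-x_i) * sign(y_j-y_i).
  (1,2):dx=+2,dy=-2->D; (1,3):dx=+3,dy=+3->C; (1,4):dx=-4,dy=-5->C; (1,5):dx=-1,dy=-4->C
  (2,3):dx=+1,dy=+5->C; (2,4):dx=-6,dy=-3->C; (2,5):dx=-3,dy=-2->C; (3,4):dx=-7,dy=-8->C
  (3,5):dx=-4,dy=-7->C; (4,5):dx=+3,dy=+1->C
Step 2: C = 9, D = 1, total pairs = 10.
Step 3: tau = (C - D)/(n(n-1)/2) = (9 - 1)/10 = 0.800000.
Step 4: Exact two-sided p-value (enumerate n! = 120 permutations of y under H0): p = 0.083333.
Step 5: alpha = 0.1. reject H0.

tau_b = 0.8000 (C=9, D=1), p = 0.083333, reject H0.


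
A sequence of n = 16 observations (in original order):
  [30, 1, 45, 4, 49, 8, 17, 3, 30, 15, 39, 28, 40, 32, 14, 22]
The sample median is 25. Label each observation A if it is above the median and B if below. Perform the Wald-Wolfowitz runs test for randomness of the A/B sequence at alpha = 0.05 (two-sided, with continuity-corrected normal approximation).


Step 1: Compute median = 25; label A = above, B = below.
Labels in order: ABABABBBABAAAABB  (n_A = 8, n_B = 8)
Step 2: Count runs R = 10.
Step 3: Under H0 (random ordering), E[R] = 2*n_A*n_B/(n_A+n_B) + 1 = 2*8*8/16 + 1 = 9.0000.
        Var[R] = 2*n_A*n_B*(2*n_A*n_B - n_A - n_B) / ((n_A+n_B)^2 * (n_A+n_B-1)) = 14336/3840 = 3.7333.
        SD[R] = 1.9322.
Step 4: Continuity-corrected z = (R - 0.5 - E[R]) / SD[R] = (10 - 0.5 - 9.0000) / 1.9322 = 0.2588.
Step 5: Two-sided p-value via normal approximation = 2*(1 - Phi(|z|)) = 0.795809.
Step 6: alpha = 0.05. fail to reject H0.

R = 10, z = 0.2588, p = 0.795809, fail to reject H0.


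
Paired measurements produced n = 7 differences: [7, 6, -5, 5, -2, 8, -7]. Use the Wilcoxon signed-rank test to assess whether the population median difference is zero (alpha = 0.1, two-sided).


Step 1: Drop any zero differences (none here) and take |d_i|.
|d| = [7, 6, 5, 5, 2, 8, 7]
Step 2: Midrank |d_i| (ties get averaged ranks).
ranks: |7|->5.5, |6|->4, |5|->2.5, |5|->2.5, |2|->1, |8|->7, |7|->5.5
Step 3: Attach original signs; sum ranks with positive sign and with negative sign.
W+ = 5.5 + 4 + 2.5 + 7 = 19
W- = 2.5 + 1 + 5.5 = 9
(Check: W+ + W- = 28 should equal n(n+1)/2 = 28.)
Step 4: Test statistic W = min(W+, W-) = 9.
Step 5: Ties in |d|, so use the tie-corrected normal approximation.
        E[W] = n(n+1)/4 = 7*8/4 = 14.
        Tie groups: |d|=5 (t=2), |d|=7 (t=2); sum(t^3 - t) = 12.
        Var[W] = n(n+1)(2n+1)/24 - sum(t^3-t)/48 = 840/24 - 12/48 = 34.75.
        z = (W - E[W]) / sqrt(Var[W]) = (9 - 14) / 5.8949 = -0.8482.
        Two-sided p = 2*Phi(z) = 0.396333.
Step 6: alpha = 0.1. fail to reject H0.

W+ = 19, W- = 9, W = min = 9, p = 0.396333, fail to reject H0.


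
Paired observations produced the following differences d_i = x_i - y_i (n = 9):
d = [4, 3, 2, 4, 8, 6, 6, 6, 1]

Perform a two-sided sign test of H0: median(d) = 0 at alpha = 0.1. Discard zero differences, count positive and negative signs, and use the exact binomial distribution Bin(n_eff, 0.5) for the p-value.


Step 1: Discard zero differences. Original n = 9; n_eff = number of nonzero differences = 9.
Nonzero differences (with sign): +4, +3, +2, +4, +8, +6, +6, +6, +1
Step 2: Count signs: positive = 9, negative = 0.
Step 3: Under H0: P(positive) = 0.5, so the number of positives S ~ Bin(9, 0.5).
Step 4: Two-sided exact p-value = sum of Bin(9,0.5) probabilities at or below the observed probability = 0.003906.
Step 5: alpha = 0.1. reject H0.

n_eff = 9, pos = 9, neg = 0, p = 0.003906, reject H0.


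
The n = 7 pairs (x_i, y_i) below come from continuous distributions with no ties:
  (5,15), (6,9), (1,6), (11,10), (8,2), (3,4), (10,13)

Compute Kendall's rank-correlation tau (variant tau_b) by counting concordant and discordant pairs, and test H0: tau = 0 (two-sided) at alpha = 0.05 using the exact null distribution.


Step 1: Enumerate the 21 unordered pairs (i,j) with i<j and classify each by sign(x_j-x_i) * sign(y_j-y_i).
  (1,2):dx=+1,dy=-6->D; (1,3):dx=-4,dy=-9->C; (1,4):dx=+6,dy=-5->D; (1,5):dx=+3,dy=-13->D
  (1,6):dx=-2,dy=-11->C; (1,7):dx=+5,dy=-2->D; (2,3):dx=-5,dy=-3->C; (2,4):dx=+5,dy=+1->C
  (2,5):dx=+2,dy=-7->D; (2,6):dx=-3,dy=-5->C; (2,7):dx=+4,dy=+4->C; (3,4):dx=+10,dy=+4->C
  (3,5):dx=+7,dy=-4->D; (3,6):dx=+2,dy=-2->D; (3,7):dx=+9,dy=+7->C; (4,5):dx=-3,dy=-8->C
  (4,6):dx=-8,dy=-6->C; (4,7):dx=-1,dy=+3->D; (5,6):dx=-5,dy=+2->D; (5,7):dx=+2,dy=+11->C
  (6,7):dx=+7,dy=+9->C
Step 2: C = 12, D = 9, total pairs = 21.
Step 3: tau = (C - D)/(n(n-1)/2) = (12 - 9)/21 = 0.142857.
Step 4: Exact two-sided p-value (enumerate n! = 5040 permutations of y under H0): p = 0.772619.
Step 5: alpha = 0.05. fail to reject H0.

tau_b = 0.1429 (C=12, D=9), p = 0.772619, fail to reject H0.


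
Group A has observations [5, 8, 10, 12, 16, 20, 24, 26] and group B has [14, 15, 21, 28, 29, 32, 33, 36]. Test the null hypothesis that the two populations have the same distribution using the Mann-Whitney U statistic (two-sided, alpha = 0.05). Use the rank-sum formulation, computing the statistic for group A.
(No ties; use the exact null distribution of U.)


Step 1: Combine and sort all 16 observations; assign midranks.
sorted (value, group): (5,X), (8,X), (10,X), (12,X), (14,Y), (15,Y), (16,X), (20,X), (21,Y), (24,X), (26,X), (28,Y), (29,Y), (32,Y), (33,Y), (36,Y)
ranks: 5->1, 8->2, 10->3, 12->4, 14->5, 15->6, 16->7, 20->8, 21->9, 24->10, 26->11, 28->12, 29->13, 32->14, 33->15, 36->16
Step 2: Rank sum for X: R1 = 1 + 2 + 3 + 4 + 7 + 8 + 10 + 11 = 46.
Step 3: U_X = R1 - n1(n1+1)/2 = 46 - 8*9/2 = 46 - 36 = 10.
       U_Y = n1*n2 - U_X = 64 - 10 = 54.
Step 4: No ties, so the exact null distribution of U (based on enumerating the C(16,8) = 12870 equally likely rank assignments) gives the two-sided p-value.
Step 5: p-value = 0.020668; compare to alpha = 0.05. reject H0.

U_X = 10, p = 0.020668, reject H0 at alpha = 0.05.


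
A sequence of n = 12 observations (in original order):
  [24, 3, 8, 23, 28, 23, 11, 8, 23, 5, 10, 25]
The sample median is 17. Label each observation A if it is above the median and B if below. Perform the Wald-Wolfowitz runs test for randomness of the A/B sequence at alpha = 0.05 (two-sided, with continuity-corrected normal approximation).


Step 1: Compute median = 17; label A = above, B = below.
Labels in order: ABBAAABBABBA  (n_A = 6, n_B = 6)
Step 2: Count runs R = 7.
Step 3: Under H0 (random ordering), E[R] = 2*n_A*n_B/(n_A+n_B) + 1 = 2*6*6/12 + 1 = 7.0000.
        Var[R] = 2*n_A*n_B*(2*n_A*n_B - n_A - n_B) / ((n_A+n_B)^2 * (n_A+n_B-1)) = 4320/1584 = 2.7273.
        SD[R] = 1.6514.
Step 4: R = E[R], so z = 0 with no continuity correction.
Step 5: Two-sided p-value via normal approximation = 2*(1 - Phi(|z|)) = 1.000000.
Step 6: alpha = 0.05. fail to reject H0.

R = 7, z = 0.0000, p = 1.000000, fail to reject H0.


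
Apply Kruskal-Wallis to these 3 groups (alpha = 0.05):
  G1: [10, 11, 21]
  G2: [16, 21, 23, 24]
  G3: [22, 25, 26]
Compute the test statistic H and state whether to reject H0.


Step 1: Combine all N = 10 observations and assign midranks.
sorted (value, group, rank): (10,G1,1), (11,G1,2), (16,G2,3), (21,G1,4.5), (21,G2,4.5), (22,G3,6), (23,G2,7), (24,G2,8), (25,G3,9), (26,G3,10)
Step 2: Sum ranks within each group.
R_1 = 7.5 (n_1 = 3)
R_2 = 22.5 (n_2 = 4)
R_3 = 25 (n_3 = 3)
Step 3: H = 12/(N(N+1)) * sum(R_i^2/n_i) - 3(N+1)
     = 12/(10*11) * (7.5^2/3 + 22.5^2/4 + 25^2/3) - 3*11
     = 0.109091 * 353.646 - 33
     = 5.579545.
Step 4: Ties present; correction factor C = 1 - 6/(10^3 - 10) = 0.993939. Corrected H = 5.579545 / 0.993939 = 5.613567.
Step 5: Under H0, H ~ chi^2(2); p-value = 0.060399.
Step 6: alpha = 0.05. fail to reject H0.

H = 5.6136, df = 2, p = 0.060399, fail to reject H0.


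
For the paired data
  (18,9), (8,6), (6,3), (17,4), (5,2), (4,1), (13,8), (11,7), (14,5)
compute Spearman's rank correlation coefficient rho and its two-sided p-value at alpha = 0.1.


Step 1: Rank x and y separately (midranks; no ties here).
rank(x): 18->9, 8->4, 6->3, 17->8, 5->2, 4->1, 13->6, 11->5, 14->7
rank(y): 9->9, 6->6, 3->3, 4->4, 2->2, 1->1, 8->8, 7->7, 5->5
Step 2: d_i = R_x(i) - R_y(i); compute d_i^2.
  (9-9)^2=0, (4-6)^2=4, (3-3)^2=0, (8-4)^2=16, (2-2)^2=0, (1-1)^2=0, (6-8)^2=4, (5-7)^2=4, (7-5)^2=4
sum(d^2) = 32.
Step 3: rho = 1 - 6*32 / (9*(9^2 - 1)) = 1 - 192/720 = 0.733333.
Step 4: Under H0, t = rho * sqrt((n-2)/(1-rho^2)) = 2.8538 ~ t(7).
Step 5: Two-sided p-value from the t-distribution with 7 df = 0.024554.
Step 6: alpha = 0.1. reject H0.

rho = 0.7333, p = 0.024554, reject H0 at alpha = 0.1.


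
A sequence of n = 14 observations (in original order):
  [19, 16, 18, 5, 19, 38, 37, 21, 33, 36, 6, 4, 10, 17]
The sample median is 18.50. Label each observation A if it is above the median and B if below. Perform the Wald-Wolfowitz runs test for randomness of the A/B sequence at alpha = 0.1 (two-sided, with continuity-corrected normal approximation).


Step 1: Compute median = 18.50; label A = above, B = below.
Labels in order: ABBBAAAAAABBBB  (n_A = 7, n_B = 7)
Step 2: Count runs R = 4.
Step 3: Under H0 (random ordering), E[R] = 2*n_A*n_B/(n_A+n_B) + 1 = 2*7*7/14 + 1 = 8.0000.
        Var[R] = 2*n_A*n_B*(2*n_A*n_B - n_A - n_B) / ((n_A+n_B)^2 * (n_A+n_B-1)) = 8232/2548 = 3.2308.
        SD[R] = 1.7974.
Step 4: Continuity-corrected z = (R + 0.5 - E[R]) / SD[R] = (4 + 0.5 - 8.0000) / 1.7974 = -1.9472.
Step 5: Two-sided p-value via normal approximation = 2*(1 - Phi(|z|)) = 0.051508.
Step 6: alpha = 0.1. reject H0.

R = 4, z = -1.9472, p = 0.051508, reject H0.


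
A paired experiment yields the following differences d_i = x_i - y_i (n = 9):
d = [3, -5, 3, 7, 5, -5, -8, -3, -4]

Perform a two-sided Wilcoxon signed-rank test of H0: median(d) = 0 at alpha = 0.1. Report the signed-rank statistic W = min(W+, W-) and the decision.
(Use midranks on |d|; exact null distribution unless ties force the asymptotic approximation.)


Step 1: Drop any zero differences (none here) and take |d_i|.
|d| = [3, 5, 3, 7, 5, 5, 8, 3, 4]
Step 2: Midrank |d_i| (ties get averaged ranks).
ranks: |3|->2, |5|->6, |3|->2, |7|->8, |5|->6, |5|->6, |8|->9, |3|->2, |4|->4
Step 3: Attach original signs; sum ranks with positive sign and with negative sign.
W+ = 2 + 2 + 8 + 6 = 18
W- = 6 + 6 + 9 + 2 + 4 = 27
(Check: W+ + W- = 45 should equal n(n+1)/2 = 45.)
Step 4: Test statistic W = min(W+, W-) = 18.
Step 5: Ties in |d|, so use the tie-corrected normal approximation.
        E[W] = n(n+1)/4 = 9*10/4 = 22.5.
        Tie groups: |d|=3 (t=3), |d|=5 (t=3); sum(t^3 - t) = 48.
        Var[W] = n(n+1)(2n+1)/24 - sum(t^3-t)/48 = 1710/24 - 48/48 = 70.25.
        z = (W - E[W]) / sqrt(Var[W]) = (18 - 22.5) / 8.3815 = -0.5369.
        Two-sided p = 2*Phi(z) = 0.591340.
Step 6: alpha = 0.1. fail to reject H0.

W+ = 18, W- = 27, W = min = 18, p = 0.591340, fail to reject H0.


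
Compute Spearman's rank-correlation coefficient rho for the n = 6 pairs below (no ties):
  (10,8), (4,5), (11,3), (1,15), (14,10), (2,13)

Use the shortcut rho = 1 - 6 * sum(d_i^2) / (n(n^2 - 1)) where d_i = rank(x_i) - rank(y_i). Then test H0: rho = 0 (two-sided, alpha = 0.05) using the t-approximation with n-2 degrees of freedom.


Step 1: Rank x and y separately (midranks; no ties here).
rank(x): 10->4, 4->3, 11->5, 1->1, 14->6, 2->2
rank(y): 8->3, 5->2, 3->1, 15->6, 10->4, 13->5
Step 2: d_i = R_x(i) - R_y(i); compute d_i^2.
  (4-3)^2=1, (3-2)^2=1, (5-1)^2=16, (1-6)^2=25, (6-4)^2=4, (2-5)^2=9
sum(d^2) = 56.
Step 3: rho = 1 - 6*56 / (6*(6^2 - 1)) = 1 - 336/210 = -0.600000.
Step 4: Under H0, t = rho * sqrt((n-2)/(1-rho^2)) = -1.5000 ~ t(4).
Step 5: Two-sided p-value from the t-distribution with 4 df = 0.208000.
Step 6: alpha = 0.05. fail to reject H0.

rho = -0.6000, p = 0.208000, fail to reject H0 at alpha = 0.05.


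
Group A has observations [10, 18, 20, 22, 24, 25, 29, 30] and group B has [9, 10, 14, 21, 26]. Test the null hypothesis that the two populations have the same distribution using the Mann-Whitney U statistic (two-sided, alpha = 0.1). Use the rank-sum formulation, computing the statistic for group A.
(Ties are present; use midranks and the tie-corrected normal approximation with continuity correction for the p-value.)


Step 1: Combine and sort all 13 observations; assign midranks.
sorted (value, group): (9,Y), (10,X), (10,Y), (14,Y), (18,X), (20,X), (21,Y), (22,X), (24,X), (25,X), (26,Y), (29,X), (30,X)
ranks: 9->1, 10->2.5, 10->2.5, 14->4, 18->5, 20->6, 21->7, 22->8, 24->9, 25->10, 26->11, 29->12, 30->13
Step 2: Rank sum for X: R1 = 2.5 + 5 + 6 + 8 + 9 + 10 + 12 + 13 = 65.5.
Step 3: U_X = R1 - n1(n1+1)/2 = 65.5 - 8*9/2 = 65.5 - 36 = 29.5.
       U_Y = n1*n2 - U_X = 40 - 29.5 = 10.5.
Step 4: Ties are present, so use the tie-corrected normal approximation (with continuity correction) for the p-value.
Step 5: p-value = 0.187076; compare to alpha = 0.1. fail to reject H0.

U_X = 29.5, p = 0.187076, fail to reject H0 at alpha = 0.1.


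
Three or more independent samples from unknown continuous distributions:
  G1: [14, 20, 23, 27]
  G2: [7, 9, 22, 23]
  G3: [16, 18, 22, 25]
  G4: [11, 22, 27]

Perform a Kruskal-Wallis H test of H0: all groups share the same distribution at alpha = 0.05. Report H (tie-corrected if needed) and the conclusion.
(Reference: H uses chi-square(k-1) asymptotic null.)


Step 1: Combine all N = 15 observations and assign midranks.
sorted (value, group, rank): (7,G2,1), (9,G2,2), (11,G4,3), (14,G1,4), (16,G3,5), (18,G3,6), (20,G1,7), (22,G2,9), (22,G3,9), (22,G4,9), (23,G1,11.5), (23,G2,11.5), (25,G3,13), (27,G1,14.5), (27,G4,14.5)
Step 2: Sum ranks within each group.
R_1 = 37 (n_1 = 4)
R_2 = 23.5 (n_2 = 4)
R_3 = 33 (n_3 = 4)
R_4 = 26.5 (n_4 = 3)
Step 3: H = 12/(N(N+1)) * sum(R_i^2/n_i) - 3(N+1)
     = 12/(15*16) * (37^2/4 + 23.5^2/4 + 33^2/4 + 26.5^2/3) - 3*16
     = 0.050000 * 986.646 - 48
     = 1.332292.
Step 4: Ties present; correction factor C = 1 - 36/(15^3 - 15) = 0.989286. Corrected H = 1.332292 / 0.989286 = 1.346721.
Step 5: Under H0, H ~ chi^2(3); p-value = 0.718070.
Step 6: alpha = 0.05. fail to reject H0.

H = 1.3467, df = 3, p = 0.718070, fail to reject H0.


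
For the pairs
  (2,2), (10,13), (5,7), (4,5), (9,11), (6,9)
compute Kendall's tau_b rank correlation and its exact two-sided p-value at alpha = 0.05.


Step 1: Enumerate the 15 unordered pairs (i,j) with i<j and classify each by sign(x_j-x_i) * sign(y_j-y_i).
  (1,2):dx=+8,dy=+11->C; (1,3):dx=+3,dy=+5->C; (1,4):dx=+2,dy=+3->C; (1,5):dx=+7,dy=+9->C
  (1,6):dx=+4,dy=+7->C; (2,3):dx=-5,dy=-6->C; (2,4):dx=-6,dy=-8->C; (2,5):dx=-1,dy=-2->C
  (2,6):dx=-4,dy=-4->C; (3,4):dx=-1,dy=-2->C; (3,5):dx=+4,dy=+4->C; (3,6):dx=+1,dy=+2->C
  (4,5):dx=+5,dy=+6->C; (4,6):dx=+2,dy=+4->C; (5,6):dx=-3,dy=-2->C
Step 2: C = 15, D = 0, total pairs = 15.
Step 3: tau = (C - D)/(n(n-1)/2) = (15 - 0)/15 = 1.000000.
Step 4: Exact two-sided p-value (enumerate n! = 720 permutations of y under H0): p = 0.002778.
Step 5: alpha = 0.05. reject H0.

tau_b = 1.0000 (C=15, D=0), p = 0.002778, reject H0.


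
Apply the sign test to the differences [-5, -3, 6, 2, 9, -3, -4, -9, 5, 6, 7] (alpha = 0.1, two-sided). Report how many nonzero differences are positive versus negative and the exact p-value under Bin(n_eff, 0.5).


Step 1: Discard zero differences. Original n = 11; n_eff = number of nonzero differences = 11.
Nonzero differences (with sign): -5, -3, +6, +2, +9, -3, -4, -9, +5, +6, +7
Step 2: Count signs: positive = 6, negative = 5.
Step 3: Under H0: P(positive) = 0.5, so the number of positives S ~ Bin(11, 0.5).
Step 4: Two-sided exact p-value = sum of Bin(11,0.5) probabilities at or below the observed probability = 1.000000.
Step 5: alpha = 0.1. fail to reject H0.

n_eff = 11, pos = 6, neg = 5, p = 1.000000, fail to reject H0.


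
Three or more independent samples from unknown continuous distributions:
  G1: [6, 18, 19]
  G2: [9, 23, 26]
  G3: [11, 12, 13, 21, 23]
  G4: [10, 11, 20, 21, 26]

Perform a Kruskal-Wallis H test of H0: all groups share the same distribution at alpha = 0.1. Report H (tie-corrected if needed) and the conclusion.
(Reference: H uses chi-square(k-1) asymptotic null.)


Step 1: Combine all N = 16 observations and assign midranks.
sorted (value, group, rank): (6,G1,1), (9,G2,2), (10,G4,3), (11,G3,4.5), (11,G4,4.5), (12,G3,6), (13,G3,7), (18,G1,8), (19,G1,9), (20,G4,10), (21,G3,11.5), (21,G4,11.5), (23,G2,13.5), (23,G3,13.5), (26,G2,15.5), (26,G4,15.5)
Step 2: Sum ranks within each group.
R_1 = 18 (n_1 = 3)
R_2 = 31 (n_2 = 3)
R_3 = 42.5 (n_3 = 5)
R_4 = 44.5 (n_4 = 5)
Step 3: H = 12/(N(N+1)) * sum(R_i^2/n_i) - 3(N+1)
     = 12/(16*17) * (18^2/3 + 31^2/3 + 42.5^2/5 + 44.5^2/5) - 3*17
     = 0.044118 * 1185.63 - 51
     = 1.307353.
Step 4: Ties present; correction factor C = 1 - 24/(16^3 - 16) = 0.994118. Corrected H = 1.307353 / 0.994118 = 1.315089.
Step 5: Under H0, H ~ chi^2(3); p-value = 0.725553.
Step 6: alpha = 0.1. fail to reject H0.

H = 1.3151, df = 3, p = 0.725553, fail to reject H0.


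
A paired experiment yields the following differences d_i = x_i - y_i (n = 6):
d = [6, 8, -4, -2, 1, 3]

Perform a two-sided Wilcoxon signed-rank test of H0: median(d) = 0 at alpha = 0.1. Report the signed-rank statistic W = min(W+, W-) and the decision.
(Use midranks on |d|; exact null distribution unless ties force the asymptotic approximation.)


Step 1: Drop any zero differences (none here) and take |d_i|.
|d| = [6, 8, 4, 2, 1, 3]
Step 2: Midrank |d_i| (ties get averaged ranks).
ranks: |6|->5, |8|->6, |4|->4, |2|->2, |1|->1, |3|->3
Step 3: Attach original signs; sum ranks with positive sign and with negative sign.
W+ = 5 + 6 + 1 + 3 = 15
W- = 4 + 2 = 6
(Check: W+ + W- = 21 should equal n(n+1)/2 = 21.)
Step 4: Test statistic W = min(W+, W-) = 6.
Step 5: No ties, so the exact null distribution over the 2^6 = 64 sign assignments gives the two-sided p-value = 0.437500.
Step 6: alpha = 0.1. fail to reject H0.

W+ = 15, W- = 6, W = min = 6, p = 0.437500, fail to reject H0.


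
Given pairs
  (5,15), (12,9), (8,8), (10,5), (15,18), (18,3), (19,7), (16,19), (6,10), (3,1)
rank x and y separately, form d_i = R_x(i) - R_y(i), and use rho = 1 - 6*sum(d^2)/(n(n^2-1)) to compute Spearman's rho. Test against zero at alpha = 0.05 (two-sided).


Step 1: Rank x and y separately (midranks; no ties here).
rank(x): 5->2, 12->6, 8->4, 10->5, 15->7, 18->9, 19->10, 16->8, 6->3, 3->1
rank(y): 15->8, 9->6, 8->5, 5->3, 18->9, 3->2, 7->4, 19->10, 10->7, 1->1
Step 2: d_i = R_x(i) - R_y(i); compute d_i^2.
  (2-8)^2=36, (6-6)^2=0, (4-5)^2=1, (5-3)^2=4, (7-9)^2=4, (9-2)^2=49, (10-4)^2=36, (8-10)^2=4, (3-7)^2=16, (1-1)^2=0
sum(d^2) = 150.
Step 3: rho = 1 - 6*150 / (10*(10^2 - 1)) = 1 - 900/990 = 0.090909.
Step 4: Under H0, t = rho * sqrt((n-2)/(1-rho^2)) = 0.2582 ~ t(8).
Step 5: Two-sided p-value from the t-distribution with 8 df = 0.802772.
Step 6: alpha = 0.05. fail to reject H0.

rho = 0.0909, p = 0.802772, fail to reject H0 at alpha = 0.05.


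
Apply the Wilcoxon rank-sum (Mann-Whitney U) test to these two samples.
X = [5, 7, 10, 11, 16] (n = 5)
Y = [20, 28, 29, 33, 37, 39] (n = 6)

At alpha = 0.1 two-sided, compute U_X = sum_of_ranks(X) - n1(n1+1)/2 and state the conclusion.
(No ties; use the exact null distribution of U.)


Step 1: Combine and sort all 11 observations; assign midranks.
sorted (value, group): (5,X), (7,X), (10,X), (11,X), (16,X), (20,Y), (28,Y), (29,Y), (33,Y), (37,Y), (39,Y)
ranks: 5->1, 7->2, 10->3, 11->4, 16->5, 20->6, 28->7, 29->8, 33->9, 37->10, 39->11
Step 2: Rank sum for X: R1 = 1 + 2 + 3 + 4 + 5 = 15.
Step 3: U_X = R1 - n1(n1+1)/2 = 15 - 5*6/2 = 15 - 15 = 0.
       U_Y = n1*n2 - U_X = 30 - 0 = 30.
Step 4: No ties, so the exact null distribution of U (based on enumerating the C(11,5) = 462 equally likely rank assignments) gives the two-sided p-value.
Step 5: p-value = 0.004329; compare to alpha = 0.1. reject H0.

U_X = 0, p = 0.004329, reject H0 at alpha = 0.1.


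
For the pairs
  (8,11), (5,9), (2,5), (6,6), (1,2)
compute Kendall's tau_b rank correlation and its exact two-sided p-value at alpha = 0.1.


Step 1: Enumerate the 10 unordered pairs (i,j) with i<j and classify each by sign(x_j-x_i) * sign(y_j-y_i).
  (1,2):dx=-3,dy=-2->C; (1,3):dx=-6,dy=-6->C; (1,4):dx=-2,dy=-5->C; (1,5):dx=-7,dy=-9->C
  (2,3):dx=-3,dy=-4->C; (2,4):dx=+1,dy=-3->D; (2,5):dx=-4,dy=-7->C; (3,4):dx=+4,dy=+1->C
  (3,5):dx=-1,dy=-3->C; (4,5):dx=-5,dy=-4->C
Step 2: C = 9, D = 1, total pairs = 10.
Step 3: tau = (C - D)/(n(n-1)/2) = (9 - 1)/10 = 0.800000.
Step 4: Exact two-sided p-value (enumerate n! = 120 permutations of y under H0): p = 0.083333.
Step 5: alpha = 0.1. reject H0.

tau_b = 0.8000 (C=9, D=1), p = 0.083333, reject H0.


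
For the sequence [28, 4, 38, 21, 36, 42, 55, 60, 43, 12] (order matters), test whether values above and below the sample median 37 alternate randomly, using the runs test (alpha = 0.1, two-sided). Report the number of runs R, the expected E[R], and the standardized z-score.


Step 1: Compute median = 37; label A = above, B = below.
Labels in order: BBABBAAAAB  (n_A = 5, n_B = 5)
Step 2: Count runs R = 5.
Step 3: Under H0 (random ordering), E[R] = 2*n_A*n_B/(n_A+n_B) + 1 = 2*5*5/10 + 1 = 6.0000.
        Var[R] = 2*n_A*n_B*(2*n_A*n_B - n_A - n_B) / ((n_A+n_B)^2 * (n_A+n_B-1)) = 2000/900 = 2.2222.
        SD[R] = 1.4907.
Step 4: Continuity-corrected z = (R + 0.5 - E[R]) / SD[R] = (5 + 0.5 - 6.0000) / 1.4907 = -0.3354.
Step 5: Two-sided p-value via normal approximation = 2*(1 - Phi(|z|)) = 0.737316.
Step 6: alpha = 0.1. fail to reject H0.

R = 5, z = -0.3354, p = 0.737316, fail to reject H0.


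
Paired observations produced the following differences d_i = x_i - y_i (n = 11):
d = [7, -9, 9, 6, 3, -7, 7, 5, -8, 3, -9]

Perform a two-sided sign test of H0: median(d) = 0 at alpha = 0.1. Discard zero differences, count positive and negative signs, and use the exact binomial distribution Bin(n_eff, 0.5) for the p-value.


Step 1: Discard zero differences. Original n = 11; n_eff = number of nonzero differences = 11.
Nonzero differences (with sign): +7, -9, +9, +6, +3, -7, +7, +5, -8, +3, -9
Step 2: Count signs: positive = 7, negative = 4.
Step 3: Under H0: P(positive) = 0.5, so the number of positives S ~ Bin(11, 0.5).
Step 4: Two-sided exact p-value = sum of Bin(11,0.5) probabilities at or below the observed probability = 0.548828.
Step 5: alpha = 0.1. fail to reject H0.

n_eff = 11, pos = 7, neg = 4, p = 0.548828, fail to reject H0.


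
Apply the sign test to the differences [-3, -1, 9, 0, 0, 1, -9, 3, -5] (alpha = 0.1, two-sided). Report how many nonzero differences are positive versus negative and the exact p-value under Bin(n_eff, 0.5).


Step 1: Discard zero differences. Original n = 9; n_eff = number of nonzero differences = 7.
Nonzero differences (with sign): -3, -1, +9, +1, -9, +3, -5
Step 2: Count signs: positive = 3, negative = 4.
Step 3: Under H0: P(positive) = 0.5, so the number of positives S ~ Bin(7, 0.5).
Step 4: Two-sided exact p-value = sum of Bin(7,0.5) probabilities at or below the observed probability = 1.000000.
Step 5: alpha = 0.1. fail to reject H0.

n_eff = 7, pos = 3, neg = 4, p = 1.000000, fail to reject H0.


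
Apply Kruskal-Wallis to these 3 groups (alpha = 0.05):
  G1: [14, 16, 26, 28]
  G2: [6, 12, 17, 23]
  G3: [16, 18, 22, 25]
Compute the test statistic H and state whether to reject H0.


Step 1: Combine all N = 12 observations and assign midranks.
sorted (value, group, rank): (6,G2,1), (12,G2,2), (14,G1,3), (16,G1,4.5), (16,G3,4.5), (17,G2,6), (18,G3,7), (22,G3,8), (23,G2,9), (25,G3,10), (26,G1,11), (28,G1,12)
Step 2: Sum ranks within each group.
R_1 = 30.5 (n_1 = 4)
R_2 = 18 (n_2 = 4)
R_3 = 29.5 (n_3 = 4)
Step 3: H = 12/(N(N+1)) * sum(R_i^2/n_i) - 3(N+1)
     = 12/(12*13) * (30.5^2/4 + 18^2/4 + 29.5^2/4) - 3*13
     = 0.076923 * 531.125 - 39
     = 1.855769.
Step 4: Ties present; correction factor C = 1 - 6/(12^3 - 12) = 0.996503. Corrected H = 1.855769 / 0.996503 = 1.862281.
Step 5: Under H0, H ~ chi^2(2); p-value = 0.394104.
Step 6: alpha = 0.05. fail to reject H0.

H = 1.8623, df = 2, p = 0.394104, fail to reject H0.


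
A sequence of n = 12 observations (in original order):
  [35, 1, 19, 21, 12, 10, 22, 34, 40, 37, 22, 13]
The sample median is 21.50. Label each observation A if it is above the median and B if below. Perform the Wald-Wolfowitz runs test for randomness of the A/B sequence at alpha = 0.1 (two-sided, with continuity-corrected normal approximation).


Step 1: Compute median = 21.50; label A = above, B = below.
Labels in order: ABBBBBAAAAAB  (n_A = 6, n_B = 6)
Step 2: Count runs R = 4.
Step 3: Under H0 (random ordering), E[R] = 2*n_A*n_B/(n_A+n_B) + 1 = 2*6*6/12 + 1 = 7.0000.
        Var[R] = 2*n_A*n_B*(2*n_A*n_B - n_A - n_B) / ((n_A+n_B)^2 * (n_A+n_B-1)) = 4320/1584 = 2.7273.
        SD[R] = 1.6514.
Step 4: Continuity-corrected z = (R + 0.5 - E[R]) / SD[R] = (4 + 0.5 - 7.0000) / 1.6514 = -1.5138.
Step 5: Two-sided p-value via normal approximation = 2*(1 - Phi(|z|)) = 0.130070.
Step 6: alpha = 0.1. fail to reject H0.

R = 4, z = -1.5138, p = 0.130070, fail to reject H0.


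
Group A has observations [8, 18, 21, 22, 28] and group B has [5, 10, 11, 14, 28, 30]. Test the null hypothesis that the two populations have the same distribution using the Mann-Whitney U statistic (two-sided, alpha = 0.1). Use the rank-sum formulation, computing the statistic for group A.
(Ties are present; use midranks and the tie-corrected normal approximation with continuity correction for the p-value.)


Step 1: Combine and sort all 11 observations; assign midranks.
sorted (value, group): (5,Y), (8,X), (10,Y), (11,Y), (14,Y), (18,X), (21,X), (22,X), (28,X), (28,Y), (30,Y)
ranks: 5->1, 8->2, 10->3, 11->4, 14->5, 18->6, 21->7, 22->8, 28->9.5, 28->9.5, 30->11
Step 2: Rank sum for X: R1 = 2 + 6 + 7 + 8 + 9.5 = 32.5.
Step 3: U_X = R1 - n1(n1+1)/2 = 32.5 - 5*6/2 = 32.5 - 15 = 17.5.
       U_Y = n1*n2 - U_X = 30 - 17.5 = 12.5.
Step 4: Ties are present, so use the tie-corrected normal approximation (with continuity correction) for the p-value.
Step 5: p-value = 0.714379; compare to alpha = 0.1. fail to reject H0.

U_X = 17.5, p = 0.714379, fail to reject H0 at alpha = 0.1.
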